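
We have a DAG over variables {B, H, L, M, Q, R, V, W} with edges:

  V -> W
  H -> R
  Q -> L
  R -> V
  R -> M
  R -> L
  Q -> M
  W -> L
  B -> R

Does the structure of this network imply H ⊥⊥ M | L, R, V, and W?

There are 3 undirected paths between H and M; checking each against the conditioning set {L, R, V, W}:
  1. H → R → V → W → L ← Q → M — R:chain[blocks]; V:chain[blocks]; W:chain[blocks]; L:collider[open]; Q:fork[open] ⇒ blocked
  2. H → R → L ← Q → M — R:chain[blocks]; L:collider[open]; Q:fork[open] ⇒ blocked
  3. H → R → M — R:chain[blocks] ⇒ blocked
All paths are blocked; H ⊥ M | {L, R, V, W} holds.

Yes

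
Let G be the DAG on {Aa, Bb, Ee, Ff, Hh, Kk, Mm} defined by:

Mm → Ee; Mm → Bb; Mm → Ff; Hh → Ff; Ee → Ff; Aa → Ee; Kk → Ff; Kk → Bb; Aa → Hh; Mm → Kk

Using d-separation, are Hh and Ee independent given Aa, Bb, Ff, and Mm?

We examine all 5 paths between Hh and Ee:
Path 1: Hh → Ff ← Ee
  Ff is a collider and Ff is conditioned on, which opens it — no node blocks this path, so it is active.
Path 2: Hh → Ff ← Mm → Ee
  Mm is a fork here and Mm is conditioned on, so the path is blocked at Mm.
Path 3: Hh → Ff ← Kk → Bb ← Mm → Ee
  Mm is a fork here and Mm is conditioned on, so the path is blocked at Mm.
Path 4: Hh → Ff ← Kk ← Mm → Ee
  Mm is a fork here and Mm is conditioned on, so the path is blocked at Mm.
Path 5: Hh ← Aa → Ee
  Aa is a fork here and Aa is conditioned on, so the path is blocked at Aa.
Because an active path exists, Hh and Ee are not d-separated.

No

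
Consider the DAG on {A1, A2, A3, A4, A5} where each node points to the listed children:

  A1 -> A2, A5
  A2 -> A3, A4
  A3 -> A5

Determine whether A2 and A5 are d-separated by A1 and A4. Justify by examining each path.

No

We examine all 2 paths between A2 and A5:
Path 1: A2 → A3 → A5
  A3 is a chain and A3 is not conditioned on — no node blocks this path, so it is active.
Path 2: A2 ← A1 → A5
  A1 is a fork here and A1 is conditioned on, so the path is blocked at A1.
At least one path is unblocked, so d-separation fails.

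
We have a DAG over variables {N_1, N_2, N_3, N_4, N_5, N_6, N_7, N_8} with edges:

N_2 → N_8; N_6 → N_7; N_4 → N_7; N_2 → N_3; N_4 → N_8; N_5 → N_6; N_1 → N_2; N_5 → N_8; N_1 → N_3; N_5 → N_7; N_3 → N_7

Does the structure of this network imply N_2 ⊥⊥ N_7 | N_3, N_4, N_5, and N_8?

There are 5 undirected paths between N_2 and N_7; checking each against the conditioning set {N_3, N_4, N_5, N_8}:
Path 1: N_2 → N_3 → N_7
  N_3 is a chain here and N_3 is conditioned on, so the path is blocked at N_3.
Path 2: N_2 ← N_1 → N_3 → N_7
  N_3 is a chain here and N_3 is conditioned on, so the path is blocked at N_3.
Path 3: N_2 → N_8 ← N_4 → N_7
  N_4 is a fork here and N_4 is conditioned on, so the path is blocked at N_4.
Path 4: N_2 → N_8 ← N_5 → N_6 → N_7
  N_5 is a fork here and N_5 is conditioned on, so the path is blocked at N_5.
Path 5: N_2 → N_8 ← N_5 → N_7
  N_5 is a fork here and N_5 is conditioned on, so the path is blocked at N_5.
Every path is blocked, so N_2 and N_7 are d-separated given {N_3, N_4, N_5, N_8}.

Yes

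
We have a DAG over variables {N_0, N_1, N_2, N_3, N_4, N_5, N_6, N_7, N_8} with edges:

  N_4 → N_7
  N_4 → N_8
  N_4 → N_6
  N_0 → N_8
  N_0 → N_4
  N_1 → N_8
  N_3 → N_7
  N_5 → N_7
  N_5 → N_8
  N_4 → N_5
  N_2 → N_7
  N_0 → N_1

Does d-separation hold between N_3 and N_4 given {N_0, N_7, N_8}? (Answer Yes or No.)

No

Enumerating the 5 paths from N_3 to N_4 and testing each for blocking by {N_0, N_7, N_8}:
Path 1: N_3 → N_7 ← N_4
  N_7 is a collider and N_7 is conditioned on, which opens it — no node blocks this path, so it is active.
Path 2: N_3 → N_7 ← N_5 ← N_4
  N_7 is a collider and N_7 is conditioned on, which opens it; N_5 is a chain and N_5 is not conditioned on — no node blocks this path, so it is active.
Path 3: N_3 → N_7 ← N_5 → N_8 ← N_4
  N_7 is a collider and N_7 is conditioned on, which opens it; N_5 is a fork and N_5 is not conditioned on; N_8 is a collider and N_8 is conditioned on, which opens it — no node blocks this path, so it is active.
Path 4: N_3 → N_7 ← N_5 → N_8 ← N_1 ← N_0 → N_4
  N_0 is a fork here and N_0 is conditioned on, so the path is blocked at N_0.
Path 5: N_3 → N_7 ← N_5 → N_8 ← N_0 → N_4
  N_0 is a fork here and N_0 is conditioned on, so the path is blocked at N_0.
At least one path is unblocked, so d-separation fails.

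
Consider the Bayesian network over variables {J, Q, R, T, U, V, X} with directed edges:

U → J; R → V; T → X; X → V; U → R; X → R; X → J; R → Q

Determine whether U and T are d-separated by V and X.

Enumerating the 3 paths from U to T and testing each for blocking by {V, X}:
  1. U → R ← X ← T — R:collider[open]; X:chain[blocks] ⇒ blocked
  2. U → R → V ← X ← T — R:chain[open]; V:collider[open]; X:chain[blocks] ⇒ blocked
  3. U → J ← X ← T — J:collider[blocks]; X:chain[blocks] ⇒ blocked
Since every path is blocked, d-separation holds.

Yes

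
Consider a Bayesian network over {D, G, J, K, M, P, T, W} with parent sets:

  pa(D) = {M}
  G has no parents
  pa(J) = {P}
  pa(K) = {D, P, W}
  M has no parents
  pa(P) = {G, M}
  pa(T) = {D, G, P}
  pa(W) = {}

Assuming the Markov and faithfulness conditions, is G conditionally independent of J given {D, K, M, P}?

Yes

We examine all 4 paths between G and J:
  1. G → T ← D → K ← P → J — T:collider[blocks]; D:fork[blocks]; K:collider[open]; P:fork[blocks] ⇒ blocked
  2. G → T ← D ← M → P → J — T:collider[blocks]; D:chain[blocks]; M:fork[blocks]; P:chain[blocks] ⇒ blocked
  3. G → T ← P → J — T:collider[blocks]; P:fork[blocks] ⇒ blocked
  4. G → P → J — P:chain[blocks] ⇒ blocked
Since every path is blocked, d-separation holds.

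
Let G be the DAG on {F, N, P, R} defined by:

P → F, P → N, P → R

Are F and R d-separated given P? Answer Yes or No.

The only undirected path from F to R is:
Path 1: F ← P → R
  P is a fork here and P is conditioned on, so the path is blocked at P.
Since every path is blocked, d-separation holds.

Yes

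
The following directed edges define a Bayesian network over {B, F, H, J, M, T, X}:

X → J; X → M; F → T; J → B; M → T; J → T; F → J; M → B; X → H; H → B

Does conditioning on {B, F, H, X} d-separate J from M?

6 paths connect J and M; each must be blocked for d-separation to hold:
Path 1: J → T ← M
  T is a collider here and neither T nor any of its descendants is conditioned on, so the collider stays closed — the path is blocked at T.
Path 2: J → B ← H ← X → M
  H is a chain here and H is conditioned on, so the path is blocked at H.
Path 3: J → B ← M
  B is a collider and B is conditioned on, which opens it — no node blocks this path, so it is active.
Path 4: J ← F → T ← M
  F is a fork here and F is conditioned on, so the path is blocked at F.
Path 5: J ← X → H → B ← M
  X is a fork here and X is conditioned on, so the path is blocked at X.
Path 6: J ← X → M
  X is a fork here and X is conditioned on, so the path is blocked at X.
Because an active path exists, J and M are not d-separated.

No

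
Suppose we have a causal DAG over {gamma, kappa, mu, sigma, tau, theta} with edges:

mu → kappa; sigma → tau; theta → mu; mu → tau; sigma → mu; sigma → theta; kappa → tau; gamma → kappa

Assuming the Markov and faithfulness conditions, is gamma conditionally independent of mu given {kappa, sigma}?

Enumerating the 4 paths from gamma to mu and testing each for blocking by {kappa, sigma}:
Path 1: gamma → kappa ← mu
  kappa is a collider and kappa is conditioned on, which opens it — no node blocks this path, so it is active.
Path 2: gamma → kappa → tau ← mu
  kappa is a chain here and kappa is conditioned on, so the path is blocked at kappa.
Path 3: gamma → kappa → tau ← sigma → mu
  kappa is a chain here and kappa is conditioned on, so the path is blocked at kappa.
Path 4: gamma → kappa → tau ← sigma → theta → mu
  kappa is a chain here and kappa is conditioned on, so the path is blocked at kappa.
At least one path is unblocked, so d-separation fails.

No — gamma and mu are not d-separated given {kappa, sigma}.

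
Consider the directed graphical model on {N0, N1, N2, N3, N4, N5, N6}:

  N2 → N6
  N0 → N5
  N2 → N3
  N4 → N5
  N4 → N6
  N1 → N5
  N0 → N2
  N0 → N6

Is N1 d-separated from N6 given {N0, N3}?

Yes — N1 and N6 are d-separated given {N0, N3}.

There are 3 undirected paths between N1 and N6; checking each against the conditioning set {N0, N3}:
  1. N1 → N5 ← N4 → N6 — N5:collider[blocks]; N4:fork[open] ⇒ blocked
  2. N1 → N5 ← N0 → N2 → N6 — N5:collider[blocks]; N0:fork[blocks]; N2:chain[open] ⇒ blocked
  3. N1 → N5 ← N0 → N6 — N5:collider[blocks]; N0:fork[blocks] ⇒ blocked
Since every path is blocked, d-separation holds.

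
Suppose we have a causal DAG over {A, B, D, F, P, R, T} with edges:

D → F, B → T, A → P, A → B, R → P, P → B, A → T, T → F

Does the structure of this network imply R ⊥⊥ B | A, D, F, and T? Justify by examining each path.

Enumerating the 3 paths from R to B and testing each for blocking by {A, D, F, T}:
Path 1: R → P ← A → B
  A is a fork here and A is conditioned on, so the path is blocked at A.
Path 2: R → P ← A → T ← B
  A is a fork here and A is conditioned on, so the path is blocked at A.
Path 3: R → P → B
  P is a chain and P is not conditioned on — no node blocks this path, so it is active.
Because an active path exists, R and B are not d-separated.

No — R and B are not d-separated given {A, D, F, T}.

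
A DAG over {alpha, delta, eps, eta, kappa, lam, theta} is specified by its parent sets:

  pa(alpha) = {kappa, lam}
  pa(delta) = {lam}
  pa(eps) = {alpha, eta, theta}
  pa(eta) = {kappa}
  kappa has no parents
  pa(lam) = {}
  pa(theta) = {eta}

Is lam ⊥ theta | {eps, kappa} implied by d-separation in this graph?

No — lam and theta are not d-separated given {eps, kappa}.

We examine all 4 paths between lam and theta:
Path 1: lam → alpha ← kappa → eta → theta
  kappa is a fork here and kappa is conditioned on, so the path is blocked at kappa.
Path 2: lam → alpha ← kappa → eta → eps ← theta
  kappa is a fork here and kappa is conditioned on, so the path is blocked at kappa.
Path 3: lam → alpha → eps ← theta
  alpha is a chain and alpha is not conditioned on; eps is a collider and eps is conditioned on, which opens it — no node blocks this path, so it is active.
Path 4: lam → alpha → eps ← eta → theta
  alpha is a chain and alpha is not conditioned on; eps is a collider and eps is conditioned on, which opens it; eta is a fork and eta is not conditioned on — no node blocks this path, so it is active.
At least one path is unblocked, so d-separation fails.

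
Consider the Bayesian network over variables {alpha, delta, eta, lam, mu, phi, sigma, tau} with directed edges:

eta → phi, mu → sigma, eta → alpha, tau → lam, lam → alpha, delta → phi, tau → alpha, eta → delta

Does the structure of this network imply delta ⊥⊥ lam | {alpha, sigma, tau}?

We examine all 4 paths between delta and lam:
  1. delta → phi ← eta → alpha ← lam — phi:collider[blocks]; eta:fork[open]; alpha:collider[open] ⇒ blocked
  2. delta → phi ← eta → alpha ← tau → lam — phi:collider[blocks]; eta:fork[open]; alpha:collider[open]; tau:fork[blocks] ⇒ blocked
  3. delta ← eta → alpha ← lam — eta:fork[open]; alpha:collider[open] ⇒ active
  4. delta ← eta → alpha ← tau → lam — eta:fork[open]; alpha:collider[open]; tau:fork[blocks] ⇒ blocked
Since the path delta ← eta → alpha ← lam is active, delta and lam are not d-separated given {alpha, sigma, tau}.

No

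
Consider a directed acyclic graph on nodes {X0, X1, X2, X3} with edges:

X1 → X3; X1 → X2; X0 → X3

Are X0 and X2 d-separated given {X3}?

The only undirected path from X0 to X2 is:
Path 1: X0 → X3 ← X1 → X2
  X3 is a collider and X3 is conditioned on, which opens it; X1 is a fork and X1 is not conditioned on — no node blocks this path, so it is active.
Because an active path exists, X0 and X2 are not d-separated.

No — X0 and X2 are not d-separated given {X3}.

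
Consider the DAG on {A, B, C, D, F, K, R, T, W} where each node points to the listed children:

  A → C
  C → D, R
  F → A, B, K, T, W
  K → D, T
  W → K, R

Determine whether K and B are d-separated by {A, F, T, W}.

Enumerating the 6 paths from K to B and testing each for blocking by {A, F, T, W}:
Path 1: K ← F → B
  F is a fork here and F is conditioned on, so the path is blocked at F.
Path 2: K → T ← F → B
  F is a fork here and F is conditioned on, so the path is blocked at F.
Path 3: K → D ← C → R ← W ← F → B
  D is a collider here and neither D nor any of its descendants is conditioned on, so the collider stays closed — the path is blocked at D.
Path 4: K → D ← C ← A ← F → B
  D is a collider here and neither D nor any of its descendants is conditioned on, so the collider stays closed — the path is blocked at D.
Path 5: K ← W → R ← C ← A ← F → B
  W is a fork here and W is conditioned on, so the path is blocked at W.
Path 6: K ← W ← F → B
  W is a chain here and W is conditioned on, so the path is blocked at W.
Every path is blocked, so K and B are d-separated given {A, F, T, W}.

Yes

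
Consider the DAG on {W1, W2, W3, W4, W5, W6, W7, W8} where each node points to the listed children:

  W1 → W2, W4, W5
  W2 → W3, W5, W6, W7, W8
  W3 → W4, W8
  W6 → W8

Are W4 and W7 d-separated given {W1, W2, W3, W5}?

Yes — W4 and W7 are d-separated given {W1, W2, W3, W5}.

Enumerating the 5 paths from W4 to W7 and testing each for blocking by {W1, W2, W3, W5}:
Path 1: W4 ← W3 ← W2 → W7
  W3 is a chain here and W3 is conditioned on, so the path is blocked at W3.
Path 2: W4 ← W3 → W8 ← W6 ← W2 → W7
  W3 is a fork here and W3 is conditioned on, so the path is blocked at W3.
Path 3: W4 ← W3 → W8 ← W2 → W7
  W3 is a fork here and W3 is conditioned on, so the path is blocked at W3.
Path 4: W4 ← W1 → W5 ← W2 → W7
  W1 is a fork here and W1 is conditioned on, so the path is blocked at W1.
Path 5: W4 ← W1 → W2 → W7
  W1 is a fork here and W1 is conditioned on, so the path is blocked at W1.
Every path is blocked, so W4 and W7 are d-separated given {W1, W2, W3, W5}.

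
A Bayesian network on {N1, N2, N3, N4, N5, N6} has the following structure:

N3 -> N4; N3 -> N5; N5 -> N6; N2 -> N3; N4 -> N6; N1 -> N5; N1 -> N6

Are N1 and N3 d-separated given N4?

Enumerating the 4 paths from N1 to N3 and testing each for blocking by {N4}:
  1. N1 → N5 ← N3 — N5:collider[blocks] ⇒ blocked
  2. N1 → N5 → N6 ← N4 ← N3 — N5:chain[open]; N6:collider[blocks]; N4:chain[blocks] ⇒ blocked
  3. N1 → N6 ← N4 ← N3 — N6:collider[blocks]; N4:chain[blocks] ⇒ blocked
  4. N1 → N6 ← N5 ← N3 — N6:collider[blocks]; N5:chain[open] ⇒ blocked
Since every path is blocked, d-separation holds.

Yes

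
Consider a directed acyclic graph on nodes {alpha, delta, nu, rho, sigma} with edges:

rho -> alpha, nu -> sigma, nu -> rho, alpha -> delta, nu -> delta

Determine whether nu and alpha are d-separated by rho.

There are 2 undirected paths between nu and alpha; checking each against the conditioning set {rho}:
  1. nu → rho → alpha — rho:chain[blocks] ⇒ blocked
  2. nu → delta ← alpha — delta:collider[blocks] ⇒ blocked
All paths are blocked; nu ⊥ alpha | {rho} holds.

Yes — nu and alpha are d-separated given {rho}.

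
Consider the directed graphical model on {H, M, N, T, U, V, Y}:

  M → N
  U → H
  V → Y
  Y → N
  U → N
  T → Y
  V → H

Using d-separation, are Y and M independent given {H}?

There are 2 undirected paths between Y and M; checking each against the conditioning set {H}:
Path 1: Y → N ← M
  N is a collider here and neither N nor any of its descendants is conditioned on, so the collider stays closed — the path is blocked at N.
Path 2: Y ← V → H ← U → N ← M
  N is a collider here and neither N nor any of its descendants is conditioned on, so the collider stays closed — the path is blocked at N.
All paths are blocked; Y ⊥ M | {H} holds.

Yes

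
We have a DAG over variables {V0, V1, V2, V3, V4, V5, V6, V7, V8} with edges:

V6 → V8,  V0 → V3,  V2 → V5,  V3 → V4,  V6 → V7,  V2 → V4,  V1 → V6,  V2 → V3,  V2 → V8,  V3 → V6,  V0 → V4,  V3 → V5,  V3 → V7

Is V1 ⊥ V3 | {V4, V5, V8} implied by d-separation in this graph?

Enumerating the 6 paths from V1 to V3 and testing each for blocking by {V4, V5, V8}:
Path 1: V1 → V6 → V8 ← V2 → V5 ← V3
  V6 is a chain and V6 is not conditioned on; V8 is a collider and V8 is conditioned on, which opens it; V2 is a fork and V2 is not conditioned on; V5 is a collider and V5 is conditioned on, which opens it — no node blocks this path, so it is active.
Path 2: V1 → V6 → V8 ← V2 → V4 ← V0 → V3
  V6 is a chain and V6 is not conditioned on; V8 is a collider and V8 is conditioned on, which opens it; V2 is a fork and V2 is not conditioned on; V4 is a collider and V4 is conditioned on, which opens it; V0 is a fork and V0 is not conditioned on — no node blocks this path, so it is active.
Path 3: V1 → V6 → V8 ← V2 → V4 ← V3
  V6 is a chain and V6 is not conditioned on; V8 is a collider and V8 is conditioned on, which opens it; V2 is a fork and V2 is not conditioned on; V4 is a collider and V4 is conditioned on, which opens it — no node blocks this path, so it is active.
Path 4: V1 → V6 → V8 ← V2 → V3
  V6 is a chain and V6 is not conditioned on; V8 is a collider and V8 is conditioned on, which opens it; V2 is a fork and V2 is not conditioned on — no node blocks this path, so it is active.
Path 5: V1 → V6 → V7 ← V3
  V7 is a collider here and neither V7 nor any of its descendants is conditioned on, so the collider stays closed — the path is blocked at V7.
Path 6: V1 → V6 ← V3
  V6 is a collider and its descendant V8 is conditioned on, which opens it — no node blocks this path, so it is active.
At least one path is unblocked, so d-separation fails.

No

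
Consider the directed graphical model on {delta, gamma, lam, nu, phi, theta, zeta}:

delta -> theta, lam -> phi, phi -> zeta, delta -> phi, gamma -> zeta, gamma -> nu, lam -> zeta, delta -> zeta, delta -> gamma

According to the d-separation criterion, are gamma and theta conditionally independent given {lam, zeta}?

There are 4 undirected paths between gamma and theta; checking each against the conditioning set {lam, zeta}:
Path 1: gamma ← delta → theta
  delta is a fork and delta is not conditioned on — no node blocks this path, so it is active.
Path 2: gamma → zeta ← delta → theta
  zeta is a collider and zeta is conditioned on, which opens it; delta is a fork and delta is not conditioned on — no node blocks this path, so it is active.
Path 3: gamma → zeta ← phi ← delta → theta
  zeta is a collider and zeta is conditioned on, which opens it; phi is a chain and phi is not conditioned on; delta is a fork and delta is not conditioned on — no node blocks this path, so it is active.
Path 4: gamma → zeta ← lam → phi ← delta → theta
  lam is a fork here and lam is conditioned on, so the path is blocked at lam.
Since the path gamma ← delta → theta is active, gamma and theta are not d-separated given {lam, zeta}.

No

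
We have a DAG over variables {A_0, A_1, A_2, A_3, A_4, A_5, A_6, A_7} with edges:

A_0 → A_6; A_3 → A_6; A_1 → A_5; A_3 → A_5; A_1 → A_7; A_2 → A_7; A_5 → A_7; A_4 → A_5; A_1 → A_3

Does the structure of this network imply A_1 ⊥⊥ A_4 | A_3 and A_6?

Yes

Enumerating the 3 paths from A_1 to A_4 and testing each for blocking by {A_3, A_6}:
Path 1: A_1 → A_5 ← A_4
  A_5 is a collider here and neither A_5 nor any of its descendants is conditioned on, so the collider stays closed — the path is blocked at A_5.
Path 2: A_1 → A_3 → A_5 ← A_4
  A_3 is a chain here and A_3 is conditioned on, so the path is blocked at A_3.
Path 3: A_1 → A_7 ← A_5 ← A_4
  A_7 is a collider here and neither A_7 nor any of its descendants is conditioned on, so the collider stays closed — the path is blocked at A_7.
Every path is blocked, so A_1 and A_4 are d-separated given {A_3, A_6}.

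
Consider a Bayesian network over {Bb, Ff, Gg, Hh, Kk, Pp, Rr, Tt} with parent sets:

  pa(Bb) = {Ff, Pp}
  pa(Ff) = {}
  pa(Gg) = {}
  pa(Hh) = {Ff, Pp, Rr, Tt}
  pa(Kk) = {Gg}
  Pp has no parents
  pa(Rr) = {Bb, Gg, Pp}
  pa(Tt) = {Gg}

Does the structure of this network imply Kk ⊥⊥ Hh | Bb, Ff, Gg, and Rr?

We examine all 6 paths between Kk and Hh:
Path 1: Kk ← Gg → Rr ← Bb ← Pp → Hh
  Gg is a fork here and Gg is conditioned on, so the path is blocked at Gg.
Path 2: Kk ← Gg → Rr ← Bb ← Ff → Hh
  Gg is a fork here and Gg is conditioned on, so the path is blocked at Gg.
Path 3: Kk ← Gg → Rr ← Pp → Bb ← Ff → Hh
  Gg is a fork here and Gg is conditioned on, so the path is blocked at Gg.
Path 4: Kk ← Gg → Rr ← Pp → Hh
  Gg is a fork here and Gg is conditioned on, so the path is blocked at Gg.
Path 5: Kk ← Gg → Rr → Hh
  Gg is a fork here and Gg is conditioned on, so the path is blocked at Gg.
Path 6: Kk ← Gg → Tt → Hh
  Gg is a fork here and Gg is conditioned on, so the path is blocked at Gg.
Every path is blocked, so Kk and Hh are d-separated given {Bb, Ff, Gg, Rr}.

Yes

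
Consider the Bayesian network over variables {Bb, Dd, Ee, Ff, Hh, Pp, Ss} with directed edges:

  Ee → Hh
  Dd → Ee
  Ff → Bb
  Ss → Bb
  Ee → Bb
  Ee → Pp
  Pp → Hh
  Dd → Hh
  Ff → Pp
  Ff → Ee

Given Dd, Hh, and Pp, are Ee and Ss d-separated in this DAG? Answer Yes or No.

Enumerating the 5 paths from Ee to Ss and testing each for blocking by {Dd, Hh, Pp}:
Path 1: Ee → Pp ← Ff → Bb ← Ss
  Bb is a collider here and neither Bb nor any of its descendants is conditioned on, so the collider stays closed — the path is blocked at Bb.
Path 2: Ee → Bb ← Ss
  Bb is a collider here and neither Bb nor any of its descendants is conditioned on, so the collider stays closed — the path is blocked at Bb.
Path 3: Ee ← Ff → Bb ← Ss
  Bb is a collider here and neither Bb nor any of its descendants is conditioned on, so the collider stays closed — the path is blocked at Bb.
Path 4: Ee → Hh ← Pp ← Ff → Bb ← Ss
  Pp is a chain here and Pp is conditioned on, so the path is blocked at Pp.
Path 5: Ee ← Dd → Hh ← Pp ← Ff → Bb ← Ss
  Dd is a fork here and Dd is conditioned on, so the path is blocked at Dd.
Every path is blocked, so Ee and Ss are d-separated given {Dd, Hh, Pp}.

Yes — Ee and Ss are d-separated given {Dd, Hh, Pp}.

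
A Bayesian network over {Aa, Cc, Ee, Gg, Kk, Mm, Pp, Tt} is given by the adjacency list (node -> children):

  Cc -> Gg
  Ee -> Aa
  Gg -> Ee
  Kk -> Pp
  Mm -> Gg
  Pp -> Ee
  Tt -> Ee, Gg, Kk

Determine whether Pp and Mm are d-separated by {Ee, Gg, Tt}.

We examine all 4 paths between Pp and Mm:
  1. Pp → Ee ← Tt → Gg ← Mm — Ee:collider[open]; Tt:fork[blocks]; Gg:collider[open] ⇒ blocked
  2. Pp → Ee ← Gg ← Mm — Ee:collider[open]; Gg:chain[blocks] ⇒ blocked
  3. Pp ← Kk ← Tt → Ee ← Gg ← Mm — Kk:chain[open]; Tt:fork[blocks]; Ee:collider[open]; Gg:chain[blocks] ⇒ blocked
  4. Pp ← Kk ← Tt → Gg ← Mm — Kk:chain[open]; Tt:fork[blocks]; Gg:collider[open] ⇒ blocked
Since every path is blocked, d-separation holds.

Yes — Pp and Mm are d-separated given {Ee, Gg, Tt}.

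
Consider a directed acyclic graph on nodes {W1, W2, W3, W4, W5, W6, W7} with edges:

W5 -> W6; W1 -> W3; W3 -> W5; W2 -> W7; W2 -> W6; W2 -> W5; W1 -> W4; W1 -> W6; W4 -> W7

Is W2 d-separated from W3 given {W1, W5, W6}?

Enumerating the 6 paths from W2 to W3 and testing each for blocking by {W1, W5, W6}:
Path 1: W2 → W6 ← W1 → W3
  W1 is a fork here and W1 is conditioned on, so the path is blocked at W1.
Path 2: W2 → W6 ← W5 ← W3
  W5 is a chain here and W5 is conditioned on, so the path is blocked at W5.
Path 3: W2 → W5 → W6 ← W1 → W3
  W5 is a chain here and W5 is conditioned on, so the path is blocked at W5.
Path 4: W2 → W5 ← W3
  W5 is a collider and W5 is conditioned on, which opens it — no node blocks this path, so it is active.
Path 5: W2 → W7 ← W4 ← W1 → W6 ← W5 ← W3
  W7 is a collider here and neither W7 nor any of its descendants is conditioned on, so the collider stays closed — the path is blocked at W7.
Path 6: W2 → W7 ← W4 ← W1 → W3
  W7 is a collider here and neither W7 nor any of its descendants is conditioned on, so the collider stays closed — the path is blocked at W7.
Because an active path exists, W2 and W3 are not d-separated.

No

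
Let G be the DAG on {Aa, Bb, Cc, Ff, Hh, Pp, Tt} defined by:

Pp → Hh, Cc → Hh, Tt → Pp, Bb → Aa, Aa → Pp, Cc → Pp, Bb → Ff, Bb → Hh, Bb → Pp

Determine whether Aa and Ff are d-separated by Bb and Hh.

Yes — Aa and Ff are d-separated given {Bb, Hh}.

Enumerating the 4 paths from Aa to Ff and testing each for blocking by {Bb, Hh}:
  1. Aa ← Bb → Ff — Bb:fork[blocks] ⇒ blocked
  2. Aa → Pp → Hh ← Bb → Ff — Pp:chain[open]; Hh:collider[open]; Bb:fork[blocks] ⇒ blocked
  3. Aa → Pp ← Bb → Ff — Pp:collider[open]; Bb:fork[blocks] ⇒ blocked
  4. Aa → Pp ← Cc → Hh ← Bb → Ff — Pp:collider[open]; Cc:fork[open]; Hh:collider[open]; Bb:fork[blocks] ⇒ blocked
All paths are blocked; Aa ⊥ Ff | {Bb, Hh} holds.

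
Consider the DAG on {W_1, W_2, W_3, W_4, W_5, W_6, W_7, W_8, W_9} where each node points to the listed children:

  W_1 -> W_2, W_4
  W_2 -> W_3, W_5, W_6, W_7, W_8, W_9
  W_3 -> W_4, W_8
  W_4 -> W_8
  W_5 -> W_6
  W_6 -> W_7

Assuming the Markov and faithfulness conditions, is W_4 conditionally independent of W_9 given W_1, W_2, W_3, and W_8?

Enumerating the 5 paths from W_4 to W_9 and testing each for blocking by {W_1, W_2, W_3, W_8}:
Path 1: W_4 → W_8 ← W_2 → W_9
  W_2 is a fork here and W_2 is conditioned on, so the path is blocked at W_2.
Path 2: W_4 → W_8 ← W_3 ← W_2 → W_9
  W_3 is a chain here and W_3 is conditioned on, so the path is blocked at W_3.
Path 3: W_4 ← W_1 → W_2 → W_9
  W_1 is a fork here and W_1 is conditioned on, so the path is blocked at W_1.
Path 4: W_4 ← W_3 ← W_2 → W_9
  W_3 is a chain here and W_3 is conditioned on, so the path is blocked at W_3.
Path 5: W_4 ← W_3 → W_8 ← W_2 → W_9
  W_3 is a fork here and W_3 is conditioned on, so the path is blocked at W_3.
Since every path is blocked, d-separation holds.

Yes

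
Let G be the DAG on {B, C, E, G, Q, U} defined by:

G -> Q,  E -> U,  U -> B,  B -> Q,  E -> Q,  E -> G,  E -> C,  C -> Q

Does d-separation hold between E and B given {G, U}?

Yes

There are 4 undirected paths between E and B; checking each against the conditioning set {G, U}:
Path 1: E → G → Q ← B
  G is a chain here and G is conditioned on, so the path is blocked at G.
Path 2: E → C → Q ← B
  Q is a collider here and neither Q nor any of its descendants is conditioned on, so the collider stays closed — the path is blocked at Q.
Path 3: E → Q ← B
  Q is a collider here and neither Q nor any of its descendants is conditioned on, so the collider stays closed — the path is blocked at Q.
Path 4: E → U → B
  U is a chain here and U is conditioned on, so the path is blocked at U.
All paths are blocked; E ⊥ B | {G, U} holds.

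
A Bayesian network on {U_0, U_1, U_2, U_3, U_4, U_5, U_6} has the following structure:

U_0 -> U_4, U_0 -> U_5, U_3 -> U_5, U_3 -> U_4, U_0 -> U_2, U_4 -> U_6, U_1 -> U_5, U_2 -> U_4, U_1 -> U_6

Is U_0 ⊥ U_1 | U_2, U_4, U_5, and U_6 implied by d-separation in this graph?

No

6 paths connect U_0 and U_1; each must be blocked for d-separation to hold:
Path 1: U_0 → U_4 → U_6 ← U_1
  U_4 is a chain here and U_4 is conditioned on, so the path is blocked at U_4.
Path 2: U_0 → U_4 ← U_3 → U_5 ← U_1
  U_4 is a collider and U_4 is conditioned on, which opens it; U_3 is a fork and U_3 is not conditioned on; U_5 is a collider and U_5 is conditioned on, which opens it — no node blocks this path, so it is active.
Path 3: U_0 → U_5 ← U_1
  U_5 is a collider and U_5 is conditioned on, which opens it — no node blocks this path, so it is active.
Path 4: U_0 → U_5 ← U_3 → U_4 → U_6 ← U_1
  U_4 is a chain here and U_4 is conditioned on, so the path is blocked at U_4.
Path 5: U_0 → U_2 → U_4 → U_6 ← U_1
  U_2 is a chain here and U_2 is conditioned on, so the path is blocked at U_2.
Path 6: U_0 → U_2 → U_4 ← U_3 → U_5 ← U_1
  U_2 is a chain here and U_2 is conditioned on, so the path is blocked at U_2.
At least one path is unblocked, so d-separation fails.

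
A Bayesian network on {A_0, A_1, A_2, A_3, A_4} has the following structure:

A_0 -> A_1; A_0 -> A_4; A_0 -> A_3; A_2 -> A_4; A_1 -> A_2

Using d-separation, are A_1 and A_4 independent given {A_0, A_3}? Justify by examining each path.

No

2 paths connect A_1 and A_4; each must be blocked for d-separation to hold:
Path 1: A_1 ← A_0 → A_4
  A_0 is a fork here and A_0 is conditioned on, so the path is blocked at A_0.
Path 2: A_1 → A_2 → A_4
  A_2 is a chain and A_2 is not conditioned on — no node blocks this path, so it is active.
Because an active path exists, A_1 and A_4 are not d-separated.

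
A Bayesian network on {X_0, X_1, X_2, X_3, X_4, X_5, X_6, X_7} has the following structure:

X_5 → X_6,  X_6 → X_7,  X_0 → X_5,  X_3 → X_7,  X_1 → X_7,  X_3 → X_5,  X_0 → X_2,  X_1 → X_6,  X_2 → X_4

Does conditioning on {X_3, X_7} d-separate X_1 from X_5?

No — X_1 and X_5 are not d-separated given {X_3, X_7}.

4 paths connect X_1 and X_5; each must be blocked for d-separation to hold:
Path 1: X_1 → X_7 ← X_3 → X_5
  X_3 is a fork here and X_3 is conditioned on, so the path is blocked at X_3.
Path 2: X_1 → X_7 ← X_6 ← X_5
  X_7 is a collider and X_7 is conditioned on, which opens it; X_6 is a chain and X_6 is not conditioned on — no node blocks this path, so it is active.
Path 3: X_1 → X_6 → X_7 ← X_3 → X_5
  X_3 is a fork here and X_3 is conditioned on, so the path is blocked at X_3.
Path 4: X_1 → X_6 ← X_5
  X_6 is a collider and its descendant X_7 is conditioned on, which opens it — no node blocks this path, so it is active.
At least one path is unblocked, so d-separation fails.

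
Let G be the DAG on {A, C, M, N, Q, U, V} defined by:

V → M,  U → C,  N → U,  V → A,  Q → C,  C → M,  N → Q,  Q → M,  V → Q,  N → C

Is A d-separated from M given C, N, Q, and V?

We examine all 5 paths between A and M:
  1. A ← V → M — V:fork[blocks] ⇒ blocked
  2. A ← V → Q ← N → U → C → M — V:fork[blocks]; Q:collider[open]; N:fork[blocks]; U:chain[open]; C:chain[blocks] ⇒ blocked
  3. A ← V → Q ← N → C → M — V:fork[blocks]; Q:collider[open]; N:fork[blocks]; C:chain[blocks] ⇒ blocked
  4. A ← V → Q → C → M — V:fork[blocks]; Q:chain[blocks]; C:chain[blocks] ⇒ blocked
  5. A ← V → Q → M — V:fork[blocks]; Q:chain[blocks] ⇒ blocked
All paths are blocked; A ⊥ M | {C, N, Q, V} holds.

Yes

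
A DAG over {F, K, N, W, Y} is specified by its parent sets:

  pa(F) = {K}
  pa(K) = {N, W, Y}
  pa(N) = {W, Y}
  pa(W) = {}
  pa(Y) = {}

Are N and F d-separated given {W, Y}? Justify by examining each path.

No

Enumerating the 3 paths from N to F and testing each for blocking by {W, Y}:
Path 1: N ← Y → K → F
  Y is a fork here and Y is conditioned on, so the path is blocked at Y.
Path 2: N → K → F
  K is a chain and K is not conditioned on — no node blocks this path, so it is active.
Path 3: N ← W → K → F
  W is a fork here and W is conditioned on, so the path is blocked at W.
Because an active path exists, N and F are not d-separated.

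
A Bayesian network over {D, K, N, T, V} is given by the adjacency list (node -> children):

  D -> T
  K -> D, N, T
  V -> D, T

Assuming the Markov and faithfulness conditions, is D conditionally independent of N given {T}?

No — D and N are not d-separated given {T}.

Enumerating the 3 paths from D to N and testing each for blocking by {T}:
Path 1: D ← K → N
  K is a fork and K is not conditioned on — no node blocks this path, so it is active.
Path 2: D ← V → T ← K → N
  V is a fork and V is not conditioned on; T is a collider and T is conditioned on, which opens it; K is a fork and K is not conditioned on — no node blocks this path, so it is active.
Path 3: D → T ← K → N
  T is a collider and T is conditioned on, which opens it; K is a fork and K is not conditioned on — no node blocks this path, so it is active.
At least one path is unblocked, so d-separation fails.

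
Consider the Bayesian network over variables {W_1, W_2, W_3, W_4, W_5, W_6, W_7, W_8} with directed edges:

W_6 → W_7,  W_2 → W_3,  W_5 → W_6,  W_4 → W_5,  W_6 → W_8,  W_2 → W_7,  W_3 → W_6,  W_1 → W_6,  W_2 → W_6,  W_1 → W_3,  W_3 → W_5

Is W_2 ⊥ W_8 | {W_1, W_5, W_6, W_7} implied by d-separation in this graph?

Yes — W_2 and W_8 are d-separated given {W_1, W_5, W_6, W_7}.

There are 5 undirected paths between W_2 and W_8; checking each against the conditioning set {W_1, W_5, W_6, W_7}:
Path 1: W_2 → W_3 ← W_1 → W_6 → W_8
  W_1 is a fork here and W_1 is conditioned on, so the path is blocked at W_1.
Path 2: W_2 → W_3 → W_6 → W_8
  W_6 is a chain here and W_6 is conditioned on, so the path is blocked at W_6.
Path 3: W_2 → W_3 → W_5 → W_6 → W_8
  W_5 is a chain here and W_5 is conditioned on, so the path is blocked at W_5.
Path 4: W_2 → W_6 → W_8
  W_6 is a chain here and W_6 is conditioned on, so the path is blocked at W_6.
Path 5: W_2 → W_7 ← W_6 → W_8
  W_6 is a fork here and W_6 is conditioned on, so the path is blocked at W_6.
Every path is blocked, so W_2 and W_8 are d-separated given {W_1, W_5, W_6, W_7}.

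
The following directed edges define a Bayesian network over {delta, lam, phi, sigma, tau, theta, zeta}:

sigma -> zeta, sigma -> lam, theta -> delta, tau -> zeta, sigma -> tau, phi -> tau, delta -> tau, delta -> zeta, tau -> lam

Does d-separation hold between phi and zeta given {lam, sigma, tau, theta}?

No

4 paths connect phi and zeta; each must be blocked for d-separation to hold:
Path 1: phi → tau → lam ← sigma → zeta
  tau is a chain here and tau is conditioned on, so the path is blocked at tau.
Path 2: phi → tau → zeta
  tau is a chain here and tau is conditioned on, so the path is blocked at tau.
Path 3: phi → tau ← delta → zeta
  tau is a collider and tau is conditioned on, which opens it; delta is a fork and delta is not conditioned on — no node blocks this path, so it is active.
Path 4: phi → tau ← sigma → zeta
  sigma is a fork here and sigma is conditioned on, so the path is blocked at sigma.
Because an active path exists, phi and zeta are not d-separated.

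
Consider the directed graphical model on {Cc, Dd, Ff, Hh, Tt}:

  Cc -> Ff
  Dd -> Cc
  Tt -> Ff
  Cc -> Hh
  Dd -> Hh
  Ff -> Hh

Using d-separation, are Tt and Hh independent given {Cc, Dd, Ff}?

Yes

3 paths connect Tt and Hh; each must be blocked for d-separation to hold:
Path 1: Tt → Ff → Hh
  Ff is a chain here and Ff is conditioned on, so the path is blocked at Ff.
Path 2: Tt → Ff ← Cc → Hh
  Cc is a fork here and Cc is conditioned on, so the path is blocked at Cc.
Path 3: Tt → Ff ← Cc ← Dd → Hh
  Cc is a chain here and Cc is conditioned on, so the path is blocked at Cc.
All paths are blocked; Tt ⊥ Hh | {Cc, Dd, Ff} holds.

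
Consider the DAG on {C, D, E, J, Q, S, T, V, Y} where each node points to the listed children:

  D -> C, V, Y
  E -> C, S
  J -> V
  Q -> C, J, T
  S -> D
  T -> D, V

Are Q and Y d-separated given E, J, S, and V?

No

Enumerating the 6 paths from Q to Y and testing each for blocking by {E, J, S, V}:
  1. Q → J → V ← D → Y — J:chain[blocks]; V:collider[open]; D:fork[open] ⇒ blocked
  2. Q → J → V ← T → D → Y — J:chain[blocks]; V:collider[open]; T:fork[open]; D:chain[open] ⇒ blocked
  3. Q → C ← D → Y — C:collider[blocks]; D:fork[open] ⇒ blocked
  4. Q → C ← E → S → D → Y — C:collider[blocks]; E:fork[blocks]; S:chain[blocks]; D:chain[open] ⇒ blocked
  5. Q → T → V ← D → Y — T:chain[open]; V:collider[open]; D:fork[open] ⇒ active
  6. Q → T → D → Y — T:chain[open]; D:chain[open] ⇒ active
Since the path Q → T → V ← D → Y is active, Q and Y are not d-separated given {E, J, S, V}.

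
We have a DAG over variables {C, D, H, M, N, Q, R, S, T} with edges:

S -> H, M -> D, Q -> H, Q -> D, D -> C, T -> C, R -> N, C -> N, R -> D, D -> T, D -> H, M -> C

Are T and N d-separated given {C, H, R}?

We examine all 6 paths between T and N:
Path 1: T ← D → C → N
  C is a chain here and C is conditioned on, so the path is blocked at C.
Path 2: T ← D ← R → N
  R is a fork here and R is conditioned on, so the path is blocked at R.
Path 3: T ← D ← M → C → N
  C is a chain here and C is conditioned on, so the path is blocked at C.
Path 4: T → C ← D ← R → N
  R is a fork here and R is conditioned on, so the path is blocked at R.
Path 5: T → C → N
  C is a chain here and C is conditioned on, so the path is blocked at C.
Path 6: T → C ← M → D ← R → N
  R is a fork here and R is conditioned on, so the path is blocked at R.
Every path is blocked, so T and N are d-separated given {C, H, R}.

Yes — T and N are d-separated given {C, H, R}.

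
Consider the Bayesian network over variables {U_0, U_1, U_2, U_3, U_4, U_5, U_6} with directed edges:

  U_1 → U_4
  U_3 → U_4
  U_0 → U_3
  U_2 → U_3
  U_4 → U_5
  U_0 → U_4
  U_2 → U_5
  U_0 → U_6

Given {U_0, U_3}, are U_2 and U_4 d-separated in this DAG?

There are 3 undirected paths between U_2 and U_4; checking each against the conditioning set {U_0, U_3}:
Path 1: U_2 → U_3 → U_4
  U_3 is a chain here and U_3 is conditioned on, so the path is blocked at U_3.
Path 2: U_2 → U_3 ← U_0 → U_4
  U_0 is a fork here and U_0 is conditioned on, so the path is blocked at U_0.
Path 3: U_2 → U_5 ← U_4
  U_5 is a collider here and neither U_5 nor any of its descendants is conditioned on, so the collider stays closed — the path is blocked at U_5.
Every path is blocked, so U_2 and U_4 are d-separated given {U_0, U_3}.

Yes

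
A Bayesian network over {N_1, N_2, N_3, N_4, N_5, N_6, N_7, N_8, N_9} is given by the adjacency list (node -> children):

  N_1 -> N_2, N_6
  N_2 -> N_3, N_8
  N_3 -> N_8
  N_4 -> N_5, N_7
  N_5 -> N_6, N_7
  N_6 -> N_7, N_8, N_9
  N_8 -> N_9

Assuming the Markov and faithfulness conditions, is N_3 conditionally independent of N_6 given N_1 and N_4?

Yes — N_3 and N_6 are d-separated given {N_1, N_4}.

6 paths connect N_3 and N_6; each must be blocked for d-separation to hold:
  1. N_3 → N_8 → N_9 ← N_6 — N_8:chain[open]; N_9:collider[blocks] ⇒ blocked
  2. N_3 → N_8 ← N_6 — N_8:collider[blocks] ⇒ blocked
  3. N_3 → N_8 ← N_2 ← N_1 → N_6 — N_8:collider[blocks]; N_2:chain[open]; N_1:fork[blocks] ⇒ blocked
  4. N_3 ← N_2 ← N_1 → N_6 — N_2:chain[open]; N_1:fork[blocks] ⇒ blocked
  5. N_3 ← N_2 → N_8 → N_9 ← N_6 — N_2:fork[open]; N_8:chain[open]; N_9:collider[blocks] ⇒ blocked
  6. N_3 ← N_2 → N_8 ← N_6 — N_2:fork[open]; N_8:collider[blocks] ⇒ blocked
All paths are blocked; N_3 ⊥ N_6 | {N_1, N_4} holds.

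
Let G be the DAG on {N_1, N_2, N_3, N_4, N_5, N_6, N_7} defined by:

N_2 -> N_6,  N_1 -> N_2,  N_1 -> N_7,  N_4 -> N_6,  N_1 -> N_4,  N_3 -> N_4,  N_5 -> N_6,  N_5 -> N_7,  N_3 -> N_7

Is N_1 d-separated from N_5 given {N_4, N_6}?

No — N_1 and N_5 are not d-separated given {N_4, N_6}.

There are 6 undirected paths between N_1 and N_5; checking each against the conditioning set {N_4, N_6}:
Path 1: N_1 → N_4 ← N_3 → N_7 ← N_5
  N_7 is a collider here and neither N_7 nor any of its descendants is conditioned on, so the collider stays closed — the path is blocked at N_7.
Path 2: N_1 → N_4 → N_6 ← N_5
  N_4 is a chain here and N_4 is conditioned on, so the path is blocked at N_4.
Path 3: N_1 → N_7 ← N_3 → N_4 → N_6 ← N_5
  N_7 is a collider here and neither N_7 nor any of its descendants is conditioned on, so the collider stays closed — the path is blocked at N_7.
Path 4: N_1 → N_7 ← N_5
  N_7 is a collider here and neither N_7 nor any of its descendants is conditioned on, so the collider stays closed — the path is blocked at N_7.
Path 5: N_1 → N_2 → N_6 ← N_4 ← N_3 → N_7 ← N_5
  N_4 is a chain here and N_4 is conditioned on, so the path is blocked at N_4.
Path 6: N_1 → N_2 → N_6 ← N_5
  N_2 is a chain and N_2 is not conditioned on; N_6 is a collider and N_6 is conditioned on, which opens it — no node blocks this path, so it is active.
At least one path is unblocked, so d-separation fails.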